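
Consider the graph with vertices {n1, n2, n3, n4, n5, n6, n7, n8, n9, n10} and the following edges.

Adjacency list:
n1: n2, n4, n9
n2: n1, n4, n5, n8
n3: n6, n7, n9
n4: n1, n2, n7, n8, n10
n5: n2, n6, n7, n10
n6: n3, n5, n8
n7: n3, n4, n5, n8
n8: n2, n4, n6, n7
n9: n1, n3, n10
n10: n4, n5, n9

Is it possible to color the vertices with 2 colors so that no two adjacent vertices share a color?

No

n2, n4, n8 are mutually adjacent, so at least 3 colors are needed.
So 2 colors are not enough.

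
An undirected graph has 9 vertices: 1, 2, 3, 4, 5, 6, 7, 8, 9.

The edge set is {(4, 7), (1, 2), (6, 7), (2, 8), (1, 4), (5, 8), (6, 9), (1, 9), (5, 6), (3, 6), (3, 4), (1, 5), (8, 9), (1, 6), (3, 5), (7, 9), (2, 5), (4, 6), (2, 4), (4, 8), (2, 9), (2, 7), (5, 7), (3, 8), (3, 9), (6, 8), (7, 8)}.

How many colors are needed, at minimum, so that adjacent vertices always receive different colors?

3, 4, 6, 8 form a clique, so at least 4 colors are needed.
4 colors suffice: 1=red, 2=blue, 3=yellow, 4=green, 5=green, 6=blue, 7=yellow, 8=red, 9=green. Every edge joins two different colors.

4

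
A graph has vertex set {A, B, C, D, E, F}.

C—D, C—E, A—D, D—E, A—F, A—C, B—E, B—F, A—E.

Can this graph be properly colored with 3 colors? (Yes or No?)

No

A, C, D, E form a clique, so at least 4 colors are needed.
So 3 colors are not enough.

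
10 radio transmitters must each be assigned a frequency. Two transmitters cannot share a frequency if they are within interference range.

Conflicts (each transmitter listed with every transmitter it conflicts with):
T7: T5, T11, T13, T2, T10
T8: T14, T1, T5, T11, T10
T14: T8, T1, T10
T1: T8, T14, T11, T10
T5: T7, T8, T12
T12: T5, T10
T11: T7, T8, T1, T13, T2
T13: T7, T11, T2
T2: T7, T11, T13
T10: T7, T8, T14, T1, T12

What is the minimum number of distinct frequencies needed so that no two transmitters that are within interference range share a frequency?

4

T7, T11, T13, T2 are mutually in conflict, so at least 4 frequencies are needed.
4 frequencies suffice: T7=1, T8=1, T14=4, T1=3, T5=2, T12=1, T11=2, T13=3, T2=4, T10=2. Every pair that conflicts lands in different frequencies.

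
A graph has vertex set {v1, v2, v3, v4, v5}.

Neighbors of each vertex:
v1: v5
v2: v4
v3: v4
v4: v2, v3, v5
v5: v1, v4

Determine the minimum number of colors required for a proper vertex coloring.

v2 and v4 are adjacent, so at least 2 colors are needed.
2 colors suffice: v1=red, v2=blue, v3=blue, v4=red, v5=blue. No two adjacent vertices share a color.

2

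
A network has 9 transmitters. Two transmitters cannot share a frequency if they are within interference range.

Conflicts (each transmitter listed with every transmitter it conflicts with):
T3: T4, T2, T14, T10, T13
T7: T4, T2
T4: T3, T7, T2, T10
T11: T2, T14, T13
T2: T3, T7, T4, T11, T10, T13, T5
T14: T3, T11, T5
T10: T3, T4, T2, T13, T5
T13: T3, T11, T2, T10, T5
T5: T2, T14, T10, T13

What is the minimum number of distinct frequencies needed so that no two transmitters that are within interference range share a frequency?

T2, T10, T13, T5 are mutually in conflict, so at least 4 frequencies are needed.
4 frequencies suffice: frequency 1 → {T2, T14}; frequency 2 → {T3, T7, T11, T5}; frequency 3 → {T10}; frequency 4 → {T4, T13}. Each listed conflict is separated.

4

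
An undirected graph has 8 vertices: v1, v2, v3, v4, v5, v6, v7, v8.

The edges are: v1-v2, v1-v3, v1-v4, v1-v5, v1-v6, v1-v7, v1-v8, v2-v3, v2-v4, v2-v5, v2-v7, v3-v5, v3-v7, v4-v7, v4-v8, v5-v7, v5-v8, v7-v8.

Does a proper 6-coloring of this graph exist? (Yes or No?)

The chromatic number is 5. v1, v2, v3, v5, v7 form a clique, so at least 5 colors are needed.
5 colors suffice: color red → {v1}; color blue → {v6, v7}; color green → {v2, v8}; color yellow → {v4, v5}; color purple → {v3}.
Since 6 ≥ 5, a proper 6-coloring certainly exists.

Yes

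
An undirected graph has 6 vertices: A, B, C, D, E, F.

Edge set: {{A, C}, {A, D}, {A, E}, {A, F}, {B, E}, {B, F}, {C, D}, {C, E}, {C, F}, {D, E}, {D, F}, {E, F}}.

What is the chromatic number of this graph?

5

A, C, D, E, F are mutually adjacent (a clique of size 5), so at least 5 colors are needed.
5 colors suffice: color red → {F}; color blue → {E}; color green → {B, D}; color yellow → {C}; color purple → {A}. Each edge has distinct colors on its endpoints.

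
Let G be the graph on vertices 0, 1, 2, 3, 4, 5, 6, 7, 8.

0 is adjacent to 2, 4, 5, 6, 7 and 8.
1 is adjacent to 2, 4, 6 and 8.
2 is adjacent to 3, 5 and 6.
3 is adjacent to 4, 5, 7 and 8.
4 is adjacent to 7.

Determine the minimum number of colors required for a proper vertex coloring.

3

3, 4, 7 are mutually adjacent, so at least 3 colors are needed.
3 colors suffice: color a → {0, 1, 3}; color b → {2, 4, 8}; color c → {5, 6, 7}. Every edge joins two different colors.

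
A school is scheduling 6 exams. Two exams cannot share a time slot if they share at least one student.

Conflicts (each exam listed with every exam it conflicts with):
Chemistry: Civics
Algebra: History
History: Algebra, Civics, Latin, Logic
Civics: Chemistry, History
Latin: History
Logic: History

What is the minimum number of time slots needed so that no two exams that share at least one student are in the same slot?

2

History and Civics conflict, so at least 2 time slots are needed.
A valid assignment using 2 time slots: Chemistry=1, Algebra=2, History=1, Civics=2, Latin=2, Logic=2. No two conflicting exams share a time slot.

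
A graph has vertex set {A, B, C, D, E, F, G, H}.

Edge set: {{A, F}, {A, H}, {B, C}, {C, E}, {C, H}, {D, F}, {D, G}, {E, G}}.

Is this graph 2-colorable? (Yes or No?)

No

The cycle F-A-H-C-E-G-D-F has odd length 7, so it cannot be 2-colored; at least 3 colors are needed.
So 2 colors are not enough.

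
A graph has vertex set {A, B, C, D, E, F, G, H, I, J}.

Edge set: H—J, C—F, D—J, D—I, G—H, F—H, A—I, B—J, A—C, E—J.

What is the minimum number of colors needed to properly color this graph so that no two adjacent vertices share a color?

The cycle C-F-H-J-D-I-A-C has odd length 7, so it cannot be 2-colored; at least 3 colors are needed.
3 colors suffice: A=2, B=2, C=1, D=2, E=2, F=3, G=1, H=2, I=1, J=1. Each edge has distinct colors on its endpoints.

3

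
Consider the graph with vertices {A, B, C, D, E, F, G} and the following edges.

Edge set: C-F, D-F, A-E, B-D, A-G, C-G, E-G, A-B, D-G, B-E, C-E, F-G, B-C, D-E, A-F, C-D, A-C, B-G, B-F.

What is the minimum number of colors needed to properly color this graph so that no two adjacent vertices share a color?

B, C, D, E, G are mutually adjacent (a clique of size 5), so at least 5 colors are needed.
5 colors suffice: color red → {B}; color blue → {C}; color green → {G}; color yellow → {A, D}; color purple → {E, F}. Each edge has distinct colors on its endpoints.

5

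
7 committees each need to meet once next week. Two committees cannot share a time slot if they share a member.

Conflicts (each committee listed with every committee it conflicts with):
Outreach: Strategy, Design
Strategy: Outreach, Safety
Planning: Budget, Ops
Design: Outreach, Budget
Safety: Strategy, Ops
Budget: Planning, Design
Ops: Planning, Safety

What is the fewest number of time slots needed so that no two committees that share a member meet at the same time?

The cycle Strategy-Outreach-Design-Budget-Planning-Ops-Safety-Strategy has odd length 7, so it cannot be 2-colored; at least 3 time slots are needed.
3 time slots suffice: time slot 1 → {Outreach, Safety, Budget}; time slot 2 → {Strategy, Design, Ops}; time slot 3 → {Planning}. Every pair that conflicts lands in different time slots.

3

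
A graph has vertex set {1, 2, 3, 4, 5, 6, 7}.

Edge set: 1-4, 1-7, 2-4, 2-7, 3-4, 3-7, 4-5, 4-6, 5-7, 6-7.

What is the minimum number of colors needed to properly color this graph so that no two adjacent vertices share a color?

2

2 and 4 are adjacent, so at least 2 colors are needed.
One proper 2-coloring: 1=blue, 2=blue, 3=blue, 4=red, 5=blue, 6=blue, 7=red. Each edge has distinct colors on its endpoints.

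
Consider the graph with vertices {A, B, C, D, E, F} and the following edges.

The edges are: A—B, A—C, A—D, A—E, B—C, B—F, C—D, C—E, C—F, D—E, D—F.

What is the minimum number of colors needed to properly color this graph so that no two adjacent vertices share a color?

4

A, C, D, E are pairwise adjacent (a clique of size 4), so at least 4 colors are needed.
One proper 4-coloring: A=2, B=3, C=1, D=3, E=4, F=2. Every edge joins two different colors.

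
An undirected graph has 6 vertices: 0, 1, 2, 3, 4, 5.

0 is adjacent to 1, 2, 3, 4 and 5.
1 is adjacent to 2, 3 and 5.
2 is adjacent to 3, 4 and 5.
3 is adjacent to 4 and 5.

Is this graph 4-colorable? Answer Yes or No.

No

0, 1, 2, 3, 5 form a clique, so at least 5 colors are needed.
So 4 colors are not enough.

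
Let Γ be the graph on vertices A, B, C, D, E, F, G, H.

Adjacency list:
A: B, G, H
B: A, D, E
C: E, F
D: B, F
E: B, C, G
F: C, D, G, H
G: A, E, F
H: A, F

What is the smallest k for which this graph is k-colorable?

3

The cycle B-E-G-F-D-B has odd length 5, so it cannot be 2-colored; at least 3 colors are needed.
3 colors suffice: color red → {A, E, F}; color blue → {B, C, G, H}; color green → {D}. Every edge joins two different colors.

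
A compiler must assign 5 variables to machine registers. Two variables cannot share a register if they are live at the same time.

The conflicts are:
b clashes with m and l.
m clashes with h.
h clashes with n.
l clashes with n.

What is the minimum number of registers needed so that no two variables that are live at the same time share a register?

The cycle m-b-l-n-h-m has odd length 5, so it cannot be 2-colored; at least 3 registers are needed.
A valid assignment using 3 registers: b=2, m=3, h=1, l=1, n=2. Every pair that conflicts lands in different registers.

3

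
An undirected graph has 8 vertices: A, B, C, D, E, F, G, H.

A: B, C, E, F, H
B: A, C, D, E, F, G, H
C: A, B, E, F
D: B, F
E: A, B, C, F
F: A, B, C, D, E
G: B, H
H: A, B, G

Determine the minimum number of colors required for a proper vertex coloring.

A, B, C, E, F form a clique, so at least 5 colors are needed.
5 colors suffice: color 1 → {B}; color 2 → {A, D, G}; color 3 → {F, H}; color 4 → {E}; color 5 → {C}. Each edge has distinct colors on its endpoints.

5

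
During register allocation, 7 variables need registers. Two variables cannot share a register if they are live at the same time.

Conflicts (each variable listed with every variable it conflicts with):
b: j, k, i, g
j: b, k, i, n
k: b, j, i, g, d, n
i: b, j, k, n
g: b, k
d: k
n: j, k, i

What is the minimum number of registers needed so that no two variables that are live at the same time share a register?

4

b, j, k, i are mutually in conflict, so at least 4 registers are needed.
A valid assignment using 4 registers: b=3, j=4, k=1, i=2, g=2, d=2, n=3. No two conflicting variables share a register.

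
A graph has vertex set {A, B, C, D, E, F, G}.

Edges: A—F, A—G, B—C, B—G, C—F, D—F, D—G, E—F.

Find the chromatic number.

3

The cycle D-G-B-C-F-D has odd length 5, so it cannot be 2-colored; at least 3 colors are needed.
3 colors suffice: color 1 → {F, G}; color 2 → {A, B, D, E}; color 3 → {C}. Every edge joins two different colors.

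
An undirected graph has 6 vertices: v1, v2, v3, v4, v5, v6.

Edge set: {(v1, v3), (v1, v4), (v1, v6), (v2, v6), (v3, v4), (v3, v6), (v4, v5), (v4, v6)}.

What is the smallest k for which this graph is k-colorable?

4

v1, v3, v4, v6 form a clique, so at least 4 colors are needed.
4 colors suffice: v1=4, v2=2, v3=3, v4=2, v5=1, v6=1. No two adjacent vertices share a color.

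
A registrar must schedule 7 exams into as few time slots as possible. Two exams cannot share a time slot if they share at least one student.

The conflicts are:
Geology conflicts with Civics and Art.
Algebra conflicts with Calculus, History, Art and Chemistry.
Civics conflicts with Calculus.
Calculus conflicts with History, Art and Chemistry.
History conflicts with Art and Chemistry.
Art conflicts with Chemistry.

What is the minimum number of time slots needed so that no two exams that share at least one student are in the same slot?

Algebra, Calculus, History, Art, Chemistry are mutually in conflict, so at least 5 time slots are needed.
5 time slots suffice: time slot 1 → {Geology, Calculus}; time slot 2 → {Civics, Art}; time slot 3 → {Chemistry}; time slot 4 → {History}; time slot 5 → {Algebra}. Every pair that conflicts lands in different time slots.

5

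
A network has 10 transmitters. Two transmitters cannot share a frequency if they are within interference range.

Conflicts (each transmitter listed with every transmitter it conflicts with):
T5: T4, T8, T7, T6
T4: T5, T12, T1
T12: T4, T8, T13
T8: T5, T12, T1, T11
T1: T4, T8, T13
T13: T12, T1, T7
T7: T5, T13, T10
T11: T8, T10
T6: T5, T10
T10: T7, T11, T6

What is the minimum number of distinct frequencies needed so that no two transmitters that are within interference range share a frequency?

3

The cycle T5-T6-T10-T11-T8-T5 has odd length 5, so it cannot be 2-colored; at least 3 frequencies are needed.
A valid assignment using 3 frequencies: T5=1, T4=2, T12=1, T8=2, T1=1, T13=2, T7=3, T11=3, T6=2, T10=1. Every pair that conflicts lands in different frequencies.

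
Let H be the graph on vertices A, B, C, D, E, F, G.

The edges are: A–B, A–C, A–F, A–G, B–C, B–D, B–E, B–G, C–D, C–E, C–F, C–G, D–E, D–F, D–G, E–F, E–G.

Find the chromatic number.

B, C, D, E, G form a clique, so at least 5 colors are needed.
A valid assignment using 5 colors: A=2, B=4, C=1, D=3, E=2, F=4, G=5. Every edge joins two different colors.

5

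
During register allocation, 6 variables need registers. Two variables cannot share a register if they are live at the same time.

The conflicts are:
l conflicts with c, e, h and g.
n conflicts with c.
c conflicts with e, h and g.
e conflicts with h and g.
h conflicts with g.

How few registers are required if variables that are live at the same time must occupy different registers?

l, c, e, h, g all conflict with each other, so at least 5 registers are needed.
5 registers suffice: register 1 → {c}; register 2 → {n, h}; register 3 → {g}; register 4 → {e}; register 5 → {l}. Each listed conflict is separated.

5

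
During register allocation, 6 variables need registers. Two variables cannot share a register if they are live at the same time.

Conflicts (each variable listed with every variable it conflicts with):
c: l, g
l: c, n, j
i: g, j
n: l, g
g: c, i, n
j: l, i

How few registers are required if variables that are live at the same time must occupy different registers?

The cycle j-l-n-g-i-j has odd length 5, so it cannot be 2-colored; at least 3 registers are needed.
Using 3 registers: c=2, l=1, i=3, n=2, g=1, j=2. Every pair that conflicts lands in different registers.

3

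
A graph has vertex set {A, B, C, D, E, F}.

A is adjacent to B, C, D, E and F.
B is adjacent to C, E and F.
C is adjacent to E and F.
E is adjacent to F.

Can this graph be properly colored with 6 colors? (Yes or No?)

The chromatic number is 5. A, B, C, E, F are pairwise adjacent (a clique of size 5), so at least 5 colors are needed.
5 colors suffice: color 1 → {A}; color 2 → {C, D}; color 3 → {E}; color 4 → {F}; color 5 → {B}.
Since 6 ≥ 5, a proper 6-coloring certainly exists.

Yes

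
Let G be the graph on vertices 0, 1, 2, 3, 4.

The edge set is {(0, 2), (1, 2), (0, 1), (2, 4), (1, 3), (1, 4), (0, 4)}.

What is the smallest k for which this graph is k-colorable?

4

0, 1, 2, 4 form a clique, so at least 4 colors are needed.
4 colors suffice: 0=blue, 1=red, 2=yellow, 3=blue, 4=green. Each edge has distinct colors on its endpoints.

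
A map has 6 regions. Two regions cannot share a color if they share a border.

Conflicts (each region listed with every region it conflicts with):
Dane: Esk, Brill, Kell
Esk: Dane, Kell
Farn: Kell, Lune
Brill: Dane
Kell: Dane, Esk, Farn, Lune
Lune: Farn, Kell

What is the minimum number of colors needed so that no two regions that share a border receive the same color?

3

Farn, Kell, Lune pairwise conflict, so at least 3 colors are needed.
One proper 3-coloring: Dane=2, Esk=3, Farn=3, Brill=1, Kell=1, Lune=2. Each listed conflict is separated.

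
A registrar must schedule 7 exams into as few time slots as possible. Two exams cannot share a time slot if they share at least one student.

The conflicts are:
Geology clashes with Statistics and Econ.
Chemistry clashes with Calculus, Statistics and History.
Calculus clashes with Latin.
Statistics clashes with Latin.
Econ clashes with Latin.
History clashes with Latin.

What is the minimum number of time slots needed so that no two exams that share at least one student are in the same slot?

Geology and Econ conflict, so at least 2 time slots are needed.
2 time slots suffice: time slot 1 → {Geology, Chemistry, Latin}; time slot 2 → {Calculus, Statistics, Econ, History}. Every pair that conflicts lands in different time slots.

2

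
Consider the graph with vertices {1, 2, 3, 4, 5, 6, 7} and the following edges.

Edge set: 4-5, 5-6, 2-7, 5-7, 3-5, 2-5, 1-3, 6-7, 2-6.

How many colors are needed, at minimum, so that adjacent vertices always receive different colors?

4

2, 5, 6, 7 form a clique, so at least 4 colors are needed.
4 colors suffice: color red → {1, 5}; color blue → {3, 4, 6}; color green → {2}; color yellow → {7}. No two adjacent vertices share a color.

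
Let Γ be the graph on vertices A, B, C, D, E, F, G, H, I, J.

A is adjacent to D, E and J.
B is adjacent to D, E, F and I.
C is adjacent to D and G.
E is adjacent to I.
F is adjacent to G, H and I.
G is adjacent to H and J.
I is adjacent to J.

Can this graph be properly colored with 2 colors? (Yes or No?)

No

B, E, I form a triangle, so at least 3 colors are needed.
So 2 colors are not enough.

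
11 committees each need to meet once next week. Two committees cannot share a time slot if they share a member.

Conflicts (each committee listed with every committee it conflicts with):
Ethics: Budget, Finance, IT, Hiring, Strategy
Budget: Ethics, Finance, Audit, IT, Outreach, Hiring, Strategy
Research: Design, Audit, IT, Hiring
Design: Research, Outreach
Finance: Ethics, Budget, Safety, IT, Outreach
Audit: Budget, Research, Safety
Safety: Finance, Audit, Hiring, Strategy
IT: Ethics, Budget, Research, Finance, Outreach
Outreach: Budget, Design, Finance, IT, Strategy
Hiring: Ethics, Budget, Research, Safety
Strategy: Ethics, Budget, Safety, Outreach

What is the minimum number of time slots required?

4

Ethics, Budget, Finance, IT pairwise conflict, so at least 4 time slots are needed.
A valid assignment using 4 time slots: Ethics=2, Budget=1, Research=1, Design=3, Finance=3, Audit=2, Safety=1, IT=4, Outreach=2, Hiring=3, Strategy=3. Each listed conflict is separated.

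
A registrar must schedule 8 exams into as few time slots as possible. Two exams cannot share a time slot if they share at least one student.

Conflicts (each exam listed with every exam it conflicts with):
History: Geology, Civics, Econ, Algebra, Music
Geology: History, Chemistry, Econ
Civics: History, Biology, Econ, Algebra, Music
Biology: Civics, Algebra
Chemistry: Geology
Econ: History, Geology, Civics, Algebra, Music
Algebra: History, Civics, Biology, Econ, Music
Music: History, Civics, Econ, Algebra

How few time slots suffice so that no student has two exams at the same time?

5

History, Civics, Econ, Algebra, Music pairwise conflict, so at least 5 time slots are needed.
5 time slots suffice: History=2, Geology=3, Civics=4, Biology=1, Chemistry=1, Econ=1, Algebra=3, Music=5. Each listed conflict is separated.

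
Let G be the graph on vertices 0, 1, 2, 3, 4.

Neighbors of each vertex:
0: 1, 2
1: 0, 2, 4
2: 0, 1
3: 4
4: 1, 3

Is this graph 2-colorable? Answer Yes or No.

No

0, 1, 2 are pairwise adjacent, so at least 3 colors are needed.
So 2 colors are not enough.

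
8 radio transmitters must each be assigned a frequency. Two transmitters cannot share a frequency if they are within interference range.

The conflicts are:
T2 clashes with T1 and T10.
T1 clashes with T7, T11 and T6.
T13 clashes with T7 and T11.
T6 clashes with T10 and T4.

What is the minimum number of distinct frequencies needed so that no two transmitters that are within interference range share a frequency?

T1 and T6 conflict, so at least 2 frequencies are needed.
2 frequencies suffice: T2=2, T1=1, T13=1, T7=2, T11=2, T6=2, T10=1, T4=1. Each listed conflict is separated.

2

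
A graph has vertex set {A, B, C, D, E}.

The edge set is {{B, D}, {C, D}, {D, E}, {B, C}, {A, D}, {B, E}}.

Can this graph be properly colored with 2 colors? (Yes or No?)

B, C, D form a triangle, so at least 3 colors are needed.
So 2 colors are not enough.

No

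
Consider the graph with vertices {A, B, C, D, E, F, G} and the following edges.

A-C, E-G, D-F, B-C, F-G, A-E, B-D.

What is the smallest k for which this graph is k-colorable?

3

The cycle E-A-C-B-D-F-G-E has odd length 7, so it cannot be 2-colored; at least 3 colors are needed.
A valid assignment using 3 colors: A=red, B=red, C=blue, D=blue, E=blue, F=green, G=red. No two adjacent vertices share a color.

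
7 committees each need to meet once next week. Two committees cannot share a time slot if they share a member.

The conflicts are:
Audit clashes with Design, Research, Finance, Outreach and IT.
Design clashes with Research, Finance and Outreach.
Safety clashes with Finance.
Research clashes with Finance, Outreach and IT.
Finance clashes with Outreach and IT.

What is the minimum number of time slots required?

Audit, Design, Research, Finance, Outreach pairwise conflict, so at least 5 time slots are needed.
5 time slots suffice: time slot 1 → {Finance}; time slot 2 → {Audit, Safety}; time slot 3 → {Research}; time slot 4 → {Outreach, IT}; time slot 5 → {Design}. Each listed conflict is separated.

5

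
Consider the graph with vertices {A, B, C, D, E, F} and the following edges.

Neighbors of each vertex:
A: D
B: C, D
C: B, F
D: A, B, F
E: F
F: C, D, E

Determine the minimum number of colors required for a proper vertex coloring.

C and F are adjacent, so at least 2 colors are needed.
2 colors suffice: color red → {A, B, F}; color blue → {C, D, E}. Every edge joins two different colors.

2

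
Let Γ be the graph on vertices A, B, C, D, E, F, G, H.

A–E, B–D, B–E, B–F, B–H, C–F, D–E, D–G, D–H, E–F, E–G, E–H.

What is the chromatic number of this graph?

B, D, E, H are pairwise adjacent (a clique of size 4), so at least 4 colors are needed.
4 colors suffice: color 1 → {C, E}; color 2 → {A, D, F}; color 3 → {B, G}; color 4 → {H}. Each edge has distinct colors on its endpoints.

4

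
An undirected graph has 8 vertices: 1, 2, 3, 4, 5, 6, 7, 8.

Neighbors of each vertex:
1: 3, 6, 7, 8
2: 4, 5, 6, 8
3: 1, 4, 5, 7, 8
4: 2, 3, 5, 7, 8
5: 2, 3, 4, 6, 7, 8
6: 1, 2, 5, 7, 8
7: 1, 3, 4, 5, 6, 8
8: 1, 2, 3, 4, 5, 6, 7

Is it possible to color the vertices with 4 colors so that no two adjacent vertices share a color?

3, 4, 5, 7, 8 form a clique, so at least 5 colors are needed.
So 4 colors are not enough.

No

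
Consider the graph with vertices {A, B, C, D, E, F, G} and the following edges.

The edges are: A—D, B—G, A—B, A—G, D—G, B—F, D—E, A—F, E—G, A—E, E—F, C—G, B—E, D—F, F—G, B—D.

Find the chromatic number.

A, B, D, E, F, G form a clique, so at least 6 colors are needed.
A valid assignment using 6 colors: A=5, B=6, C=2, D=2, E=4, F=3, G=1. No two adjacent vertices share a color.

6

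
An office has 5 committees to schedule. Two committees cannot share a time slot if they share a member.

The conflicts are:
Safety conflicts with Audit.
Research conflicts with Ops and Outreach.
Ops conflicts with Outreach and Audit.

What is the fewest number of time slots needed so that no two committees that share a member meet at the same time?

3

Research, Ops, Outreach are mutually in conflict, so at least 3 time slots are needed.
3 time slots suffice: time slot 1 → {Safety, Ops}; time slot 2 → {Research, Audit}; time slot 3 → {Outreach}. Each listed conflict is separated.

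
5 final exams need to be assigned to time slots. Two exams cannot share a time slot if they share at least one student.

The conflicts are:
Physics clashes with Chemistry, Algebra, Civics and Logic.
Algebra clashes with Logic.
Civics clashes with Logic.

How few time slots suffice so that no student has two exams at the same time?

3

Physics, Civics, Logic all conflict with each other, so at least 3 time slots are needed.
3 time slots suffice: time slot 1 → {Physics}; time slot 2 → {Chemistry, Logic}; time slot 3 → {Algebra, Civics}. Every pair that conflicts lands in different time slots.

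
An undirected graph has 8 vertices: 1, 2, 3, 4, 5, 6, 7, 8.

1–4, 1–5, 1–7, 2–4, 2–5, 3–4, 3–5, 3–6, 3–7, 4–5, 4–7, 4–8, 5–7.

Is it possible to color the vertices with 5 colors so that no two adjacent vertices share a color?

Yes

The chromatic number is 4. 3, 4, 5, 7 are mutually adjacent (a clique of size 4), so at least 4 colors are needed.
4 colors suffice: color a → {4, 6}; color b → {5, 8}; color c → {1, 2, 3}; color d → {7}.
Since 5 ≥ 4, a proper 5-coloring certainly exists.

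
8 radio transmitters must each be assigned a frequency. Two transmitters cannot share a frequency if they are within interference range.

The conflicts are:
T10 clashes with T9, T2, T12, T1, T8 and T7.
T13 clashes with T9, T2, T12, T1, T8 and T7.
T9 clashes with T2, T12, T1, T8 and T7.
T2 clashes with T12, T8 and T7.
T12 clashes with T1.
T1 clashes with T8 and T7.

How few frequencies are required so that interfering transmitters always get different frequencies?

T13, T9, T2, T8 pairwise conflict, so at least 4 frequencies are needed.
4 frequencies suffice: T10=2, T13=2, T9=1, T2=3, T12=4, T1=3, T8=4, T7=4. Each listed conflict is separated.

4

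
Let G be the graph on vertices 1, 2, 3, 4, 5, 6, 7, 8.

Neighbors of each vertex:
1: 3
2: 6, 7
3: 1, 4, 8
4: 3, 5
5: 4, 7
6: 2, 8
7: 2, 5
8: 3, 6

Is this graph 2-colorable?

No

The cycle 7-5-4-3-8-6-2-7 has odd length 7, so it cannot be 2-colored; at least 3 colors are needed.
So 2 colors are not enough.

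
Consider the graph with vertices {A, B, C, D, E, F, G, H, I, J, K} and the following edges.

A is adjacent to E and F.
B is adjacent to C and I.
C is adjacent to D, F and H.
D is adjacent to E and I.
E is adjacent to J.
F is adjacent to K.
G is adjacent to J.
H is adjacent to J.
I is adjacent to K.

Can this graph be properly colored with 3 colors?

The chromatic number is 3. The cycle D-C-H-J-E-D has odd length 5, so it cannot be 2-colored; at least 3 colors are needed.
One proper 3-coloring: A=3, B=2, C=1, D=2, E=1, F=2, G=1, H=3, I=1, J=2, K=3.
That is already a proper 3-coloring.

Yes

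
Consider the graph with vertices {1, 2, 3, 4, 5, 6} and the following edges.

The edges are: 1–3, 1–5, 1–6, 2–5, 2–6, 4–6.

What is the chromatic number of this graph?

1 and 3 are adjacent, so at least 2 colors are needed.
2 colors suffice: color red → {3, 5, 6}; color blue → {1, 2, 4}. Every edge joins two different colors.

2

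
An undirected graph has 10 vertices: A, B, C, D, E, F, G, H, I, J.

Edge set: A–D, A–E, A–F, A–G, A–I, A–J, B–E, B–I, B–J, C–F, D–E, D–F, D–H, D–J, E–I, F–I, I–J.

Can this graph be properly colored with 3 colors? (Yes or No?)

Yes

The chromatic number is 3. B, E, I are mutually adjacent, so at least 3 colors are needed.
One proper 3-coloring: A=red, B=red, C=red, D=blue, E=green, F=green, G=blue, H=red, I=blue, J=green.
That is already a proper 3-coloring.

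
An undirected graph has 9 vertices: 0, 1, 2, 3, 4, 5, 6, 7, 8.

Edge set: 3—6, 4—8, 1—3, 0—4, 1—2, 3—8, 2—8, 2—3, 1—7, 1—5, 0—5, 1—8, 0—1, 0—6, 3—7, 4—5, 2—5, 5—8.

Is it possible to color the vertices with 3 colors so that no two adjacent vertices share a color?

No

1, 2, 3, 8 are pairwise adjacent (a clique of size 4), so at least 4 colors are needed.
So 3 colors are not enough.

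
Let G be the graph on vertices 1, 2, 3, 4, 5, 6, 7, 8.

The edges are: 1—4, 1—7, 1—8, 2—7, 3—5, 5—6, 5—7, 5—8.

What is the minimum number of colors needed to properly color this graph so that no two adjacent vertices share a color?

3 and 5 are adjacent, so at least 2 colors are needed.
2 colors suffice: 1=a, 2=a, 3=b, 4=b, 5=a, 6=b, 7=b, 8=b. Each edge has distinct colors on its endpoints.

2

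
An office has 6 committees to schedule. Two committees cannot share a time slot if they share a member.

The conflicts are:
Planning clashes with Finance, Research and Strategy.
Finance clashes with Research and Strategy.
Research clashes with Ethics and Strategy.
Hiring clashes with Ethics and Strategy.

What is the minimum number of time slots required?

4

Planning, Finance, Research, Strategy pairwise conflict, so at least 4 time slots are needed.
A valid assignment using 4 time slots: Planning=4, Finance=3, Research=2, Hiring=2, Ethics=1, Strategy=1. No two conflicting committees share a time slot.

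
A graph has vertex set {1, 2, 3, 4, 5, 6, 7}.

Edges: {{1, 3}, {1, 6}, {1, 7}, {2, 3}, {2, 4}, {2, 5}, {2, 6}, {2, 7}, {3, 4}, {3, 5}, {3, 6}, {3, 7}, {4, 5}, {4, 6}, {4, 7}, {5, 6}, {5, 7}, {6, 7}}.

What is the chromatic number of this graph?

2, 3, 4, 5, 6, 7 form a clique, so at least 6 colors are needed.
6 colors suffice: 1=d, 2=d, 3=a, 4=f, 5=e, 6=c, 7=b. No two adjacent vertices share a color.

6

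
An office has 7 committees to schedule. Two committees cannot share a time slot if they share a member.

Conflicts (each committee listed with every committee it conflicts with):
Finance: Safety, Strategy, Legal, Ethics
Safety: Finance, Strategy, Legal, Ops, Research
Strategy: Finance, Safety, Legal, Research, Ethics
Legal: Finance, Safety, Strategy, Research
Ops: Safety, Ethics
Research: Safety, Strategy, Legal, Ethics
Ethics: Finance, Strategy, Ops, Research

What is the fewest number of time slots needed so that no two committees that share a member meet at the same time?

4

Finance, Safety, Strategy, Legal all conflict with each other, so at least 4 time slots are needed.
4 time slots suffice: Finance=4, Safety=1, Strategy=2, Legal=3, Ops=2, Research=4, Ethics=1. Every pair that conflicts lands in different time slots.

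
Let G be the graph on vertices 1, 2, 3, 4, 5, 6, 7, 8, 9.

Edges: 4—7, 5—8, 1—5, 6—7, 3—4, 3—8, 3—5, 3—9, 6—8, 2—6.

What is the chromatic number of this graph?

3

3, 5, 8 form a triangle, so at least 3 colors are needed.
3 colors suffice: color a → {1, 3, 6}; color b → {2, 4, 5, 9}; color c → {7, 8}. Each edge has distinct colors on its endpoints.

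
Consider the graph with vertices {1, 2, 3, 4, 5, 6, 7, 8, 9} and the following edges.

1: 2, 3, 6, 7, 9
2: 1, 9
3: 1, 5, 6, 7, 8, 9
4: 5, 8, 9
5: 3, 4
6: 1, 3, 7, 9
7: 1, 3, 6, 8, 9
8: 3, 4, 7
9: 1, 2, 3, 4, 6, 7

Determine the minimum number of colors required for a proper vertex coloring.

5

1, 3, 6, 7, 9 are pairwise adjacent (a clique of size 5), so at least 5 colors are needed.
One proper 5-coloring: 1=green, 2=red, 3=red, 4=red, 5=blue, 6=purple, 7=yellow, 8=blue, 9=blue. Each edge has distinct colors on its endpoints.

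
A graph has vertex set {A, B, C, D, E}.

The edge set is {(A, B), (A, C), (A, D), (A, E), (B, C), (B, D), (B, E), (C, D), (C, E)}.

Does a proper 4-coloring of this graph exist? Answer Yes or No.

The chromatic number is 4. A, B, C, E are mutually adjacent (a clique of size 4), so at least 4 colors are needed.
4 colors suffice: color 1 → {A}; color 2 → {C}; color 3 → {B}; color 4 → {D, E}.
That is already a proper 4-coloring.

Yes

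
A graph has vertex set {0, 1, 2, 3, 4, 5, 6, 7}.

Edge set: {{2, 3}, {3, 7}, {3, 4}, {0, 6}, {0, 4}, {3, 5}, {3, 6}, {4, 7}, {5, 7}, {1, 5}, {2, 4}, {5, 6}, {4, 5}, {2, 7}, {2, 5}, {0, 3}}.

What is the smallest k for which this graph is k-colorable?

5

2, 3, 4, 5, 7 are mutually adjacent (a clique of size 5), so at least 5 colors are needed.
5 colors suffice: color a → {0, 5}; color b → {1, 3}; color c → {4, 6}; color d → {2}; color e → {7}. No two adjacent vertices share a color.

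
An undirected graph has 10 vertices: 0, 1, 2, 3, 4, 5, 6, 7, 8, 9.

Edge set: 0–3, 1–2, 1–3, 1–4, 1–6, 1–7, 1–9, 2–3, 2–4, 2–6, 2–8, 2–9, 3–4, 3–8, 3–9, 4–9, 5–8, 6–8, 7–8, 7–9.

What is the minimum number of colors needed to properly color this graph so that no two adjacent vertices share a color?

1, 2, 3, 4, 9 form a clique, so at least 5 colors are needed.
One proper 5-coloring: 0=a, 1=c, 2=a, 3=b, 4=e, 5=a, 6=b, 7=a, 8=c, 9=d. Every edge joins two different colors.

5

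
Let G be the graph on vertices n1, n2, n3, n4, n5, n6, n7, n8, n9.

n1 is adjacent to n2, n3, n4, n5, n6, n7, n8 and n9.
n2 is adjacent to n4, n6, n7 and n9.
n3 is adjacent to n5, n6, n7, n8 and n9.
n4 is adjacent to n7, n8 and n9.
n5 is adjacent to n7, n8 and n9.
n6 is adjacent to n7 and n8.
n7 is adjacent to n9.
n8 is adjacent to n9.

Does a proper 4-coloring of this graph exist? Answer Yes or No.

n1, n2, n4, n7, n9 are mutually adjacent (a clique of size 5), so at least 5 colors are needed.
So 4 colors are not enough.

No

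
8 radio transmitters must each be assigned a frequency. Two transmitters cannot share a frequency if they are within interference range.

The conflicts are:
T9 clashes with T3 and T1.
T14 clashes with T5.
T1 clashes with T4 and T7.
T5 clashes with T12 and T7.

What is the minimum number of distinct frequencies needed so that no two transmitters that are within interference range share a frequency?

T1 and T4 conflict, so at least 2 frequencies are needed.
A valid assignment using 2 frequencies: T9=2, T3=1, T14=2, T1=1, T5=1, T12=2, T4=2, T7=2. No two conflicting transmitters share a frequency.

2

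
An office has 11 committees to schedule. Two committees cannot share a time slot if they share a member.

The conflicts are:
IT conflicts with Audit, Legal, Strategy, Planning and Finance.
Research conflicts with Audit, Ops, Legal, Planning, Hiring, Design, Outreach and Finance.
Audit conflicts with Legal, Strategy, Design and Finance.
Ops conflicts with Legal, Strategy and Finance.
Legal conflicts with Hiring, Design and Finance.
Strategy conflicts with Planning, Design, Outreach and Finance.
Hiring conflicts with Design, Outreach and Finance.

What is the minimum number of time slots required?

4

Research, Ops, Legal, Finance are mutually in conflict, so at least 4 time slots are needed.
Using 4 time slots: IT=1, Research=1, Audit=4, Ops=4, Legal=3, Strategy=3, Planning=2, Hiring=4, Design=2, Outreach=2, Finance=2. Every pair that conflicts lands in different time slots.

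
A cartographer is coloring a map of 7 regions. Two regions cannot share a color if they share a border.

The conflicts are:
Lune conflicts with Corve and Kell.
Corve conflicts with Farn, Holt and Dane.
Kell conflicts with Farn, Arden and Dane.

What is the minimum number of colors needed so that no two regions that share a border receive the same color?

2

Corve and Dane conflict, so at least 2 colors are needed.
2 colors suffice: color 1 → {Corve, Kell}; color 2 → {Lune, Farn, Holt, Arden, Dane}. No two conflicting regions share a color.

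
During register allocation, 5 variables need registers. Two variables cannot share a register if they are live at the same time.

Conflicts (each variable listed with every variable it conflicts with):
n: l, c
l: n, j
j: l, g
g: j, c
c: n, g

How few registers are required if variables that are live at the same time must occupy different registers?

3

The cycle l-j-g-c-n-l has odd length 5, so it cannot be 2-colored; at least 3 registers are needed.
3 registers suffice: register 1 → {l, g}; register 2 → {j, c}; register 3 → {n}. Every pair that conflicts lands in different registers.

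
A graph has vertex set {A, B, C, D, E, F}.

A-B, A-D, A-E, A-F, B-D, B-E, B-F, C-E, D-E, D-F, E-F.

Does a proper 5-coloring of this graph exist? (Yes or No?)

The chromatic number is 5. A, B, D, E, F are mutually adjacent (a clique of size 5), so at least 5 colors are needed.
5 colors suffice: A=3, B=2, C=2, D=5, E=1, F=4.
That is already a proper 5-coloring.

Yes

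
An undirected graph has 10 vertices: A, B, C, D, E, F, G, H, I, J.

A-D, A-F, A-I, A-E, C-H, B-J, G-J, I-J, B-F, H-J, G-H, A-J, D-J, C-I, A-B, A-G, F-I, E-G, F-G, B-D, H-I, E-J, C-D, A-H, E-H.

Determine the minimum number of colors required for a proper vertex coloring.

5

A, E, G, H, J are pairwise adjacent (a clique of size 5), so at least 5 colors are needed.
5 colors suffice: color red → {A, C}; color blue → {F, J}; color green → {D, H}; color yellow → {B, G, I}; color purple → {E}. Each edge has distinct colors on its endpoints.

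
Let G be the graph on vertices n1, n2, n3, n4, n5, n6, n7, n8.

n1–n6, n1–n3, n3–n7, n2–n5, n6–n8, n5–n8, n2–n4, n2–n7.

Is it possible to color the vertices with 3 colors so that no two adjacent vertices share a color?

Yes

The chromatic number is 3. The cycle n3-n7-n2-n5-n8-n6-n1-n3 has odd length 7, so it cannot be 2-colored; at least 3 colors are needed.
3 colors suffice: color red → {n2, n3, n6}; color blue → {n1, n4, n5, n7}; color green → {n8}.
That is already a proper 3-coloring.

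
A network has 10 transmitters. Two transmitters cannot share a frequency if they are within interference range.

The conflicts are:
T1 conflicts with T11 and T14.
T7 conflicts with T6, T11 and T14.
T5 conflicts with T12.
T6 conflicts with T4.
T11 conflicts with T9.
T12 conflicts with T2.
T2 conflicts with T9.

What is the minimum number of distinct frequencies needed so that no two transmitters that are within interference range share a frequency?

T1 and T11 conflict, so at least 2 frequencies are needed.
A valid assignment using 2 frequencies: T1=2, T7=2, T5=1, T6=1, T11=1, T12=2, T2=1, T9=2, T4=2, T14=1. Every pair that conflicts lands in different frequencies.

2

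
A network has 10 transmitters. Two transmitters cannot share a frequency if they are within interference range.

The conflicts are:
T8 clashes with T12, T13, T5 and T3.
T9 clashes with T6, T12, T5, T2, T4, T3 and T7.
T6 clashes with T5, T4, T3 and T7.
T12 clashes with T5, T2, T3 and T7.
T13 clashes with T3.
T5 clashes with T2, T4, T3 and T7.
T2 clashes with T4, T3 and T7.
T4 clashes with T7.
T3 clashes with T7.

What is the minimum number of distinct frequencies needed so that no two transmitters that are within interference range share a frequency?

6

T9, T12, T5, T2, T3, T7 pairwise conflict, so at least 6 frequencies are needed.
6 frequencies suffice: T8=3, T9=3, T6=5, T12=5, T13=2, T5=2, T2=6, T4=1, T3=1, T7=4. Every pair that conflicts lands in different frequencies.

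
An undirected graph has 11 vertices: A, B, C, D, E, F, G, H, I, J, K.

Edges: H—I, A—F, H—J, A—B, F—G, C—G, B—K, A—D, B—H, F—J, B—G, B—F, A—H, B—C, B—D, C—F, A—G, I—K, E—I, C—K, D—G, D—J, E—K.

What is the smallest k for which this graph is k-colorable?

A, B, F, G are mutually adjacent (a clique of size 4), so at least 4 colors are needed.
4 colors suffice: color red → {B, I, J}; color blue → {D, F, H, K}; color green → {A, C, E}; color yellow → {G}. Each edge has distinct colors on its endpoints.

4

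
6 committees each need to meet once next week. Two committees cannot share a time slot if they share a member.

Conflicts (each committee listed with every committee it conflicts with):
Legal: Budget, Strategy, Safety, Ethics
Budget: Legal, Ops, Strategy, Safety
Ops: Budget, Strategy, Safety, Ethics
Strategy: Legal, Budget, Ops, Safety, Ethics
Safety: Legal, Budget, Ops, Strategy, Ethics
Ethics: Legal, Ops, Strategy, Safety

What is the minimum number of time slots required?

Budget, Ops, Strategy, Safety all conflict with each other, so at least 4 time slots are needed.
4 time slots suffice: time slot 1 → {Safety}; time slot 2 → {Strategy}; time slot 3 → {Budget, Ethics}; time slot 4 → {Legal, Ops}. Every pair that conflicts lands in different time slots.

4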